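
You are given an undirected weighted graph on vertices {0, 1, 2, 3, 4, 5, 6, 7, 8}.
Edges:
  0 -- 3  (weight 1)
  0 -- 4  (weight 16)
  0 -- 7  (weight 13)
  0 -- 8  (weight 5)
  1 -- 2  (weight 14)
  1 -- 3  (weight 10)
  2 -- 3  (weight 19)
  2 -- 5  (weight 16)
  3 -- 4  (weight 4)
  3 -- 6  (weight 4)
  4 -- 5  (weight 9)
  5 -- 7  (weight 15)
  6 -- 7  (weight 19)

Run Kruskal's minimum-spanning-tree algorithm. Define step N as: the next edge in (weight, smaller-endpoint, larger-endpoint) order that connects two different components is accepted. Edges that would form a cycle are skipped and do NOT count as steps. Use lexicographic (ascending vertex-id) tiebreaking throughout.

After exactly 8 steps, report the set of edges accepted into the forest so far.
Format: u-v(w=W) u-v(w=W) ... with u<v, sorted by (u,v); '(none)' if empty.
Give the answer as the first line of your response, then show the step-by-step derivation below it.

0-3(w=1) 0-7(w=13) 0-8(w=5) 1-2(w=14) 1-3(w=10) 3-4(w=4) 3-6(w=4) 4-5(w=9)

step 1: add edge 0-3 (w=1); MST = {0-3(w=1)}
step 2: add edge 3-4 (w=4); MST = {0-3(w=1) 3-4(w=4)}
step 3: add edge 3-6 (w=4); MST = {0-3(w=1) 3-4(w=4) 3-6(w=4)}
step 4: add edge 0-8 (w=5); MST = {0-3(w=1) 0-8(w=5) 3-4(w=4) 3-6(w=4)}
step 5: add edge 4-5 (w=9); MST = {0-3(w=1) 0-8(w=5) 3-4(w=4) 3-6(w=4) 4-5(w=9)}
step 6: add edge 1-3 (w=10); MST = {0-3(w=1) 0-8(w=5) 1-3(w=10) 3-4(w=4) 3-6(w=4) 4-5(w=9)}
step 7: add edge 0-7 (w=13); MST = {0-3(w=1) 0-7(w=13) 0-8(w=5) 1-3(w=10) 3-4(w=4) 3-6(w=4) 4-5(w=9)}
step 8: add edge 1-2 (w=14); MST = {0-3(w=1) 0-7(w=13) 0-8(w=5) 1-2(w=14) 1-3(w=10) 3-4(w=4) 3-6(w=4) 4-5(w=9)}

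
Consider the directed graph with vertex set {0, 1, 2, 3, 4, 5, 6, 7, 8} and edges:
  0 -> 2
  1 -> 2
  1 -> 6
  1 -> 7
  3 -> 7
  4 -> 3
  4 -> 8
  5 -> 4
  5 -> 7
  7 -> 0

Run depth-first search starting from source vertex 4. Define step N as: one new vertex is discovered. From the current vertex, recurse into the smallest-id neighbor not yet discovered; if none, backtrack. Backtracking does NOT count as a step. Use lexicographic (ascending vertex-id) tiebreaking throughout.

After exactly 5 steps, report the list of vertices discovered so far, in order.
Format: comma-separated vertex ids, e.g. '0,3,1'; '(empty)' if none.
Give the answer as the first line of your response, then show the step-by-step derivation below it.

4,3,7,0,2

step 1: discover 4; path=4; order=4
step 2: discover 3; path=4>3; order=4,3
step 3: discover 7; path=4>3>7; order=4,3,7
step 4: discover 0; path=4>3>7>0; order=4,3,7,0
step 5: discover 2; path=4>3>7>0>2; order=4,3,7,0,2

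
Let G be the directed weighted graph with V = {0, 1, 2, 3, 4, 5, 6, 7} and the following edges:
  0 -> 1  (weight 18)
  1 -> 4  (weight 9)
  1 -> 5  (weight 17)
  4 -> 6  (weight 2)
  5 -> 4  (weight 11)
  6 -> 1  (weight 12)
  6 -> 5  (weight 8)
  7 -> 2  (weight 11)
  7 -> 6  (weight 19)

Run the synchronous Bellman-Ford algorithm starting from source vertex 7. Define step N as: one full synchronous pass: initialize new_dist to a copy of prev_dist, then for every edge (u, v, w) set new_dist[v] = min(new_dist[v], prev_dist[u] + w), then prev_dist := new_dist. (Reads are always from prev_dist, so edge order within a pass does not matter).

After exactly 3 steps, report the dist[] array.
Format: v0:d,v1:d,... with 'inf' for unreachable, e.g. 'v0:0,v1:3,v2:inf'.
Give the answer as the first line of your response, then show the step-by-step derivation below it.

v0:inf,v1:31,v2:11,v3:inf,v4:38,v5:27,v6:19,v7:0

step 1: dist = v0:inf,v1:inf,v2:11,v3:inf,v4:inf,v5:inf,v6:19,v7:0
step 2: dist = v0:inf,v1:31,v2:11,v3:inf,v4:inf,v5:27,v6:19,v7:0
step 3: dist = v0:inf,v1:31,v2:11,v3:inf,v4:38,v5:27,v6:19,v7:0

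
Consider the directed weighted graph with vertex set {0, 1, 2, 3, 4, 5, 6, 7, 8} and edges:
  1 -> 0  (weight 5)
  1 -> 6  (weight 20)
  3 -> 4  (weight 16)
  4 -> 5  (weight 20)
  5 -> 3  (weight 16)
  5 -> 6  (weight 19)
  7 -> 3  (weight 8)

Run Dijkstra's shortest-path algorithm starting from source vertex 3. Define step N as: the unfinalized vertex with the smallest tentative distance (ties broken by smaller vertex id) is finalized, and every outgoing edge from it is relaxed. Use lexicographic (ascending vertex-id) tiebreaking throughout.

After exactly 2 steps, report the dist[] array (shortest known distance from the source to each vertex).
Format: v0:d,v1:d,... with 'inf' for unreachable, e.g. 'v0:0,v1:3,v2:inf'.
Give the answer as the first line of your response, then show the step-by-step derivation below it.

v0:inf,v1:inf,v2:inf,v3:0,v4:16,v5:36,v6:inf,v7:inf,v8:inf

step 1: dist = v0:inf,v1:inf,v2:inf,v3:0,v4:16,v5:inf,v6:inf,v7:inf,v8:inf
step 2: dist = v0:inf,v1:inf,v2:inf,v3:0,v4:16,v5:36,v6:inf,v7:inf,v8:inf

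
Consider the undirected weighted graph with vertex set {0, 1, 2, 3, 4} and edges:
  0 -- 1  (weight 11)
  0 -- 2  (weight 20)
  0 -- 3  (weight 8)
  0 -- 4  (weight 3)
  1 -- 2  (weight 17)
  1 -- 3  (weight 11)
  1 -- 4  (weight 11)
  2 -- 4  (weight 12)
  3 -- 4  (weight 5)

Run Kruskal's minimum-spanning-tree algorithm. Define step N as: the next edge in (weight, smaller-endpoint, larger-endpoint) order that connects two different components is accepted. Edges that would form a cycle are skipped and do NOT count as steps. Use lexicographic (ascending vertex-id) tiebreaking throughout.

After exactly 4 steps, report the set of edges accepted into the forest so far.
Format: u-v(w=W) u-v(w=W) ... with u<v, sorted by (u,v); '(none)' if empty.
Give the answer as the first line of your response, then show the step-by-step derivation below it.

0-1(w=11) 0-4(w=3) 2-4(w=12) 3-4(w=5)

step 1: add edge 0-4 (w=3); MST = {0-4(w=3)}
step 2: add edge 3-4 (w=5); MST = {0-4(w=3) 3-4(w=5)}
step 3: add edge 0-1 (w=11); MST = {0-1(w=11) 0-4(w=3) 3-4(w=5)}
step 4: add edge 2-4 (w=12); MST = {0-1(w=11) 0-4(w=3) 2-4(w=12) 3-4(w=5)}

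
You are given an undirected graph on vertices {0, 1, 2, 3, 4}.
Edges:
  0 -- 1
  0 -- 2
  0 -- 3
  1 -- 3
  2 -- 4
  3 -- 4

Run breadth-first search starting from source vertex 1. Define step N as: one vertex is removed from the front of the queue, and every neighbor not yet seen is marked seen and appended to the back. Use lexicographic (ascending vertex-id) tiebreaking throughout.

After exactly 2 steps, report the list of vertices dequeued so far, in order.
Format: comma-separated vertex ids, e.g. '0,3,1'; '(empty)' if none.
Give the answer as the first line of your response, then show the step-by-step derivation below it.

1,0

step 1: dequeue 1; queue=[0,3]; order=1
step 2: dequeue 0; queue=[3,2]; order=1,0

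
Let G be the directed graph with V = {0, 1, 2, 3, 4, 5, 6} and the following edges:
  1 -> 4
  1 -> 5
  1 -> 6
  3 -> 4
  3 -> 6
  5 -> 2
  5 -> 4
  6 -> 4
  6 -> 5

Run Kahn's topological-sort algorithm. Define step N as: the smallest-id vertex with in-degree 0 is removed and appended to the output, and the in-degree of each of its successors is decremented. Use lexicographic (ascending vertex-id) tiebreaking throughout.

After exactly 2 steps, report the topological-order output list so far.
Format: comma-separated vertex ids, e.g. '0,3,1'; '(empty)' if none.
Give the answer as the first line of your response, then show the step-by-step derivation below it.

0,1

step 1: output 0; order=[0]; indeg=(0,0,1,0,4,2,2)
step 2: output 1; order=[0,1]; indeg=(0,0,1,0,3,1,1)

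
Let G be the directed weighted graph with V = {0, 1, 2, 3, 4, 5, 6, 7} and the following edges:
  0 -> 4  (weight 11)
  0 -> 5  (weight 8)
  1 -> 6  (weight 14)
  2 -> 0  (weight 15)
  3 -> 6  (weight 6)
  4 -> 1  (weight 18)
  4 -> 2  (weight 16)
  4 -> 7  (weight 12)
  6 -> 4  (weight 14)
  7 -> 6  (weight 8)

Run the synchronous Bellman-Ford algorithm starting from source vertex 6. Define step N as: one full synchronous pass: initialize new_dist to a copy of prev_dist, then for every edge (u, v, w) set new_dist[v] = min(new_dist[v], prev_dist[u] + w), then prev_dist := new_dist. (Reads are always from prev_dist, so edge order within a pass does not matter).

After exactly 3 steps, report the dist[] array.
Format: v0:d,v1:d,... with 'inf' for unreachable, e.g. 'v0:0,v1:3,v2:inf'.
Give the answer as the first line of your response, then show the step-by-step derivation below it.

v0:45,v1:32,v2:30,v3:inf,v4:14,v5:inf,v6:0,v7:26

step 1: dist = v0:inf,v1:inf,v2:inf,v3:inf,v4:14,v5:inf,v6:0,v7:inf
step 2: dist = v0:inf,v1:32,v2:30,v3:inf,v4:14,v5:inf,v6:0,v7:26
step 3: dist = v0:45,v1:32,v2:30,v3:inf,v4:14,v5:inf,v6:0,v7:26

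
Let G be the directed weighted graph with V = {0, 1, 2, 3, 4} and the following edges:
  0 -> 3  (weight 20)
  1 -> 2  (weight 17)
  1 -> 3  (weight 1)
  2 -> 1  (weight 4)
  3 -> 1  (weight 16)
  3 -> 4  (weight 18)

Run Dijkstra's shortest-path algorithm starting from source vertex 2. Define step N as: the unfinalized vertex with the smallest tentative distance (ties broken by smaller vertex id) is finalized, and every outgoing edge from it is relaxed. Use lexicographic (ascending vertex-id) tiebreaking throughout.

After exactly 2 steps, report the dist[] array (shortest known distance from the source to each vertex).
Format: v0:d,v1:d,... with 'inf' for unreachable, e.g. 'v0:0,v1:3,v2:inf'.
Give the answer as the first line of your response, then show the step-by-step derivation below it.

v0:inf,v1:4,v2:0,v3:5,v4:inf

step 1: dist = v0:inf,v1:4,v2:0,v3:inf,v4:inf
step 2: dist = v0:inf,v1:4,v2:0,v3:5,v4:inf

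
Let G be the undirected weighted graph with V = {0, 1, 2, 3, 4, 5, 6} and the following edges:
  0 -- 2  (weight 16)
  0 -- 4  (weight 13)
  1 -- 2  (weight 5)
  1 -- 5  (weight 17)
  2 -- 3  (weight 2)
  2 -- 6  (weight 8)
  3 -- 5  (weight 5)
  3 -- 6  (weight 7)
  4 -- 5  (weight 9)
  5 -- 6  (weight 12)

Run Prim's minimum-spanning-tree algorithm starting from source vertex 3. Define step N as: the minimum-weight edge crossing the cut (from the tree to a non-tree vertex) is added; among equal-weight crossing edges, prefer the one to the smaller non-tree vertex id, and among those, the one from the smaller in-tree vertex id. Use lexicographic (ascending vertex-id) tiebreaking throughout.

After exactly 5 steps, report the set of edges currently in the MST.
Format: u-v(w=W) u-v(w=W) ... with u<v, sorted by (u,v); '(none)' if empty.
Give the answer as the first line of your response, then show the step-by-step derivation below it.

1-2(w=5) 2-3(w=2) 3-5(w=5) 3-6(w=7) 4-5(w=9)

step 1: add edge 2-3 (w=2); MST = {2-3(w=2)}
step 2: add edge 1-2 (w=5); MST = {1-2(w=5) 2-3(w=2)}
step 3: add edge 3-5 (w=5); MST = {1-2(w=5) 2-3(w=2) 3-5(w=5)}
step 4: add edge 3-6 (w=7); MST = {1-2(w=5) 2-3(w=2) 3-5(w=5) 3-6(w=7)}
step 5: add edge 4-5 (w=9); MST = {1-2(w=5) 2-3(w=2) 3-5(w=5) 3-6(w=7) 4-5(w=9)}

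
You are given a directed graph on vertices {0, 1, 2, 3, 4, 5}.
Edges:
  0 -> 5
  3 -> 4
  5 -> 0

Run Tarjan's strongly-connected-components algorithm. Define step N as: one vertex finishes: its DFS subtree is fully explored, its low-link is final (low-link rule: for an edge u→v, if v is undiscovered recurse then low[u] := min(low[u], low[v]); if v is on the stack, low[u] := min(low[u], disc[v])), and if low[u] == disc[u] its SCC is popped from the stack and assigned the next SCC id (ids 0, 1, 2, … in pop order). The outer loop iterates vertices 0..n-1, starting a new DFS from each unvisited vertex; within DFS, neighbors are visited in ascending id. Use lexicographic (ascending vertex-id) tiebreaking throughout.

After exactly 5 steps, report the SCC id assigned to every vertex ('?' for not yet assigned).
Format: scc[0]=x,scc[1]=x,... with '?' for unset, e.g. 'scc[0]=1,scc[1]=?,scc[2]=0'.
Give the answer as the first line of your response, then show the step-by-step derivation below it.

scc[0]=0,scc[1]=1,scc[2]=2,scc[3]=?,scc[4]=3,scc[5]=0

step 1: low=(low[0]=0,low[1]=?,low[2]=?,low[3]=?,low[4]=?,low[5]=0); scc=(scc[0]=?,scc[1]=?,scc[2]=?,scc[3]=?,scc[4]=?,scc[5]=?)
step 2: low=(low[0]=0,low[1]=?,low[2]=?,low[3]=?,low[4]=?,low[5]=0); scc=(scc[0]=0,scc[1]=?,scc[2]=?,scc[3]=?,scc[4]=?,scc[5]=0)
step 3: low=(low[0]=0,low[1]=2,low[2]=?,low[3]=?,low[4]=?,low[5]=0); scc=(scc[0]=0,scc[1]=1,scc[2]=?,scc[3]=?,scc[4]=?,scc[5]=0)
step 4: low=(low[0]=0,low[1]=2,low[2]=3,low[3]=?,low[4]=?,low[5]=0); scc=(scc[0]=0,scc[1]=1,scc[2]=2,scc[3]=?,scc[4]=?,scc[5]=0)
step 5: low=(low[0]=0,low[1]=2,low[2]=3,low[3]=4,low[4]=5,low[5]=0); scc=(scc[0]=0,scc[1]=1,scc[2]=2,scc[3]=?,scc[4]=3,scc[5]=0)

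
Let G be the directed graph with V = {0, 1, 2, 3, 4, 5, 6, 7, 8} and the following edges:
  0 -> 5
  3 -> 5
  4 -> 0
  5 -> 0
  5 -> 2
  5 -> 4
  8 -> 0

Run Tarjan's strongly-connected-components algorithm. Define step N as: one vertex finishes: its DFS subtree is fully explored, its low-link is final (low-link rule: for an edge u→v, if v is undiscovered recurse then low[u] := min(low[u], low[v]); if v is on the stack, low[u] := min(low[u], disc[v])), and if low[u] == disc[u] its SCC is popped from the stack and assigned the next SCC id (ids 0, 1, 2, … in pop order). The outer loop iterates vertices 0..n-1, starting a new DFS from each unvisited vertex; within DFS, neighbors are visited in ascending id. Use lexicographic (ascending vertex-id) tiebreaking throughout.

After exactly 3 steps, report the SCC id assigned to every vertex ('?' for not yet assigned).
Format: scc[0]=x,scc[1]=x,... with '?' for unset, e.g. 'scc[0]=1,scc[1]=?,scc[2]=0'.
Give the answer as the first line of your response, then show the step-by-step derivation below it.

scc[0]=?,scc[1]=?,scc[2]=0,scc[3]=?,scc[4]=?,scc[5]=?,scc[6]=?,scc[7]=?,scc[8]=?

step 1: low=(low[0]=0,low[1]=?,low[2]=2,low[3]=?,low[4]=?,low[5]=0,low[6]=?,low[7]=?,low[8]=?); scc=(scc[0]=?,scc[1]=?,scc[2]=0,scc[3]=?,scc[4]=?,scc[5]=?,scc[6]=?,scc[7]=?,scc[8]=?)
step 2: low=(low[0]=0,low[1]=?,low[2]=2,low[3]=?,low[4]=0,low[5]=0,low[6]=?,low[7]=?,low[8]=?); scc=(scc[0]=?,scc[1]=?,scc[2]=0,scc[3]=?,scc[4]=?,scc[5]=?,scc[6]=?,scc[7]=?,scc[8]=?)
step 3: low=(low[0]=0,low[1]=?,low[2]=2,low[3]=?,low[4]=0,low[5]=0,low[6]=?,low[7]=?,low[8]=?); scc=(scc[0]=?,scc[1]=?,scc[2]=0,scc[3]=?,scc[4]=?,scc[5]=?,scc[6]=?,scc[7]=?,scc[8]=?)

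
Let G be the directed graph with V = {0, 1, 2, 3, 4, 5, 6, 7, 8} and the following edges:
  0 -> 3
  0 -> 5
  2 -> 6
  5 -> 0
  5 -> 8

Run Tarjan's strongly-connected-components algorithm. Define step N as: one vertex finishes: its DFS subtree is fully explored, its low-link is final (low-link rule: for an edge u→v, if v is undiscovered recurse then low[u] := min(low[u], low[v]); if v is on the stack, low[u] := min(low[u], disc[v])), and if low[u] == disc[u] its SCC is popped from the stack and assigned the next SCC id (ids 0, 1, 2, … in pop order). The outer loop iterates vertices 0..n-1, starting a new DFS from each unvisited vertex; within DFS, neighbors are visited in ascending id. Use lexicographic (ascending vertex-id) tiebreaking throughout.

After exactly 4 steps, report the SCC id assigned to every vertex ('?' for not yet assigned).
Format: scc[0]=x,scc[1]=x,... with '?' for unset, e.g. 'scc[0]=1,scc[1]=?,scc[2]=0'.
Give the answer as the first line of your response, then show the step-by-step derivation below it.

scc[0]=2,scc[1]=?,scc[2]=?,scc[3]=0,scc[4]=?,scc[5]=2,scc[6]=?,scc[7]=?,scc[8]=1

step 1: low=(low[0]=0,low[1]=?,low[2]=?,low[3]=1,low[4]=?,low[5]=?,low[6]=?,low[7]=?,low[8]=?); scc=(scc[0]=?,scc[1]=?,scc[2]=?,scc[3]=0,scc[4]=?,scc[5]=?,scc[6]=?,scc[7]=?,scc[8]=?)
step 2: low=(low[0]=0,low[1]=?,low[2]=?,low[3]=1,low[4]=?,low[5]=0,low[6]=?,low[7]=?,low[8]=3); scc=(scc[0]=?,scc[1]=?,scc[2]=?,scc[3]=0,scc[4]=?,scc[5]=?,scc[6]=?,scc[7]=?,scc[8]=1)
step 3: low=(low[0]=0,low[1]=?,low[2]=?,low[3]=1,low[4]=?,low[5]=0,low[6]=?,low[7]=?,low[8]=3); scc=(scc[0]=?,scc[1]=?,scc[2]=?,scc[3]=0,scc[4]=?,scc[5]=?,scc[6]=?,scc[7]=?,scc[8]=1)
step 4: low=(low[0]=0,low[1]=?,low[2]=?,low[3]=1,low[4]=?,low[5]=0,low[6]=?,low[7]=?,low[8]=3); scc=(scc[0]=2,scc[1]=?,scc[2]=?,scc[3]=0,scc[4]=?,scc[5]=2,scc[6]=?,scc[7]=?,scc[8]=1)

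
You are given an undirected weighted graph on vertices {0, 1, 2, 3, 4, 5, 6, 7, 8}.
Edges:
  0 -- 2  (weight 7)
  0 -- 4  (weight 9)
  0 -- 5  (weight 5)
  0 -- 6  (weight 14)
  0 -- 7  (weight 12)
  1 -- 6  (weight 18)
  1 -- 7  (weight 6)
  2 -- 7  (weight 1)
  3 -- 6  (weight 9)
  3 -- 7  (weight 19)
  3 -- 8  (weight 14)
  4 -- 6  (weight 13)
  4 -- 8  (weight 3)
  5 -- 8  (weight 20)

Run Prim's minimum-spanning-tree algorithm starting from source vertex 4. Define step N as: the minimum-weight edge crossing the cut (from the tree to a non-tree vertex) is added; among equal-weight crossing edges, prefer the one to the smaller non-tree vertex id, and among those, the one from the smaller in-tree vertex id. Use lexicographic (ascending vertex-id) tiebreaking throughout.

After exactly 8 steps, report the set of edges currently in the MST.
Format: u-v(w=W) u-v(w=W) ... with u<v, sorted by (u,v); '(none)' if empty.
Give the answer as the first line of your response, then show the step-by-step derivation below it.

0-2(w=7) 0-4(w=9) 0-5(w=5) 1-7(w=6) 2-7(w=1) 3-6(w=9) 4-6(w=13) 4-8(w=3)

step 1: add edge 4-8 (w=3); MST = {4-8(w=3)}
step 2: add edge 0-4 (w=9); MST = {0-4(w=9) 4-8(w=3)}
step 3: add edge 0-5 (w=5); MST = {0-4(w=9) 0-5(w=5) 4-8(w=3)}
step 4: add edge 0-2 (w=7); MST = {0-2(w=7) 0-4(w=9) 0-5(w=5) 4-8(w=3)}
step 5: add edge 2-7 (w=1); MST = {0-2(w=7) 0-4(w=9) 0-5(w=5) 2-7(w=1) 4-8(w=3)}
step 6: add edge 1-7 (w=6); MST = {0-2(w=7) 0-4(w=9) 0-5(w=5) 1-7(w=6) 2-7(w=1) 4-8(w=3)}
step 7: add edge 4-6 (w=13); MST = {0-2(w=7) 0-4(w=9) 0-5(w=5) 1-7(w=6) 2-7(w=1) 4-6(w=13) 4-8(w=3)}
step 8: add edge 3-6 (w=9); MST = {0-2(w=7) 0-4(w=9) 0-5(w=5) 1-7(w=6) 2-7(w=1) 3-6(w=9) 4-6(w=13) 4-8(w=3)}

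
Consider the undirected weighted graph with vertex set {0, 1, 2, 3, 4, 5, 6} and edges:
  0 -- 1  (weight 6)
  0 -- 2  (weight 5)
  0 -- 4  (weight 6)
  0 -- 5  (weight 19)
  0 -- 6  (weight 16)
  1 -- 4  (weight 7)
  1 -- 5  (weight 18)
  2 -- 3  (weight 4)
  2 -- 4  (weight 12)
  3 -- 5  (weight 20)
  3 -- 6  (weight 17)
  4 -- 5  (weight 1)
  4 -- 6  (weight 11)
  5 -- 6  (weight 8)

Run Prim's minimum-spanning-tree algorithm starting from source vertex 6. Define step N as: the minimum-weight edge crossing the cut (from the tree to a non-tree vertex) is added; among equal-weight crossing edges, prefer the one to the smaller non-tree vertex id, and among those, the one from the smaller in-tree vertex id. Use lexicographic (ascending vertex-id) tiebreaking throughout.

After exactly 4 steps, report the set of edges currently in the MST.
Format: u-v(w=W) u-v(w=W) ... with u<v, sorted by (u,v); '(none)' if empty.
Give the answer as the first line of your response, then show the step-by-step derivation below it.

0-2(w=5) 0-4(w=6) 4-5(w=1) 5-6(w=8)

step 1: add edge 5-6 (w=8); MST = {5-6(w=8)}
step 2: add edge 4-5 (w=1); MST = {4-5(w=1) 5-6(w=8)}
step 3: add edge 0-4 (w=6); MST = {0-4(w=6) 4-5(w=1) 5-6(w=8)}
step 4: add edge 0-2 (w=5); MST = {0-2(w=5) 0-4(w=6) 4-5(w=1) 5-6(w=8)}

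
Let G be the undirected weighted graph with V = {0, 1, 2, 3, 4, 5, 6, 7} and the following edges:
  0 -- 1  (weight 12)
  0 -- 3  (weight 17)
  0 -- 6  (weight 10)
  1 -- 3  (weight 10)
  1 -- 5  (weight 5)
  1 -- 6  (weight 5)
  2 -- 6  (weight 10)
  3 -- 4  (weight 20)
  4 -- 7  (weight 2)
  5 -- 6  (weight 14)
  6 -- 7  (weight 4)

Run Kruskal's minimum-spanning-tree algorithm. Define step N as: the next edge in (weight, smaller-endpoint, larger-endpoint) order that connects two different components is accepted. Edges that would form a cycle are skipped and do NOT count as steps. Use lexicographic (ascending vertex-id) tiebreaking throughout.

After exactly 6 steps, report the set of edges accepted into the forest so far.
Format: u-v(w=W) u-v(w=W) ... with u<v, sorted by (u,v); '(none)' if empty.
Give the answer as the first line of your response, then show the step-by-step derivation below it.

0-6(w=10) 1-3(w=10) 1-5(w=5) 1-6(w=5) 4-7(w=2) 6-7(w=4)

step 1: add edge 4-7 (w=2); MST = {4-7(w=2)}
step 2: add edge 6-7 (w=4); MST = {4-7(w=2) 6-7(w=4)}
step 3: add edge 1-5 (w=5); MST = {1-5(w=5) 4-7(w=2) 6-7(w=4)}
step 4: add edge 1-6 (w=5); MST = {1-5(w=5) 1-6(w=5) 4-7(w=2) 6-7(w=4)}
step 5: add edge 0-6 (w=10); MST = {0-6(w=10) 1-5(w=5) 1-6(w=5) 4-7(w=2) 6-7(w=4)}
step 6: add edge 1-3 (w=10); MST = {0-6(w=10) 1-3(w=10) 1-5(w=5) 1-6(w=5) 4-7(w=2) 6-7(w=4)}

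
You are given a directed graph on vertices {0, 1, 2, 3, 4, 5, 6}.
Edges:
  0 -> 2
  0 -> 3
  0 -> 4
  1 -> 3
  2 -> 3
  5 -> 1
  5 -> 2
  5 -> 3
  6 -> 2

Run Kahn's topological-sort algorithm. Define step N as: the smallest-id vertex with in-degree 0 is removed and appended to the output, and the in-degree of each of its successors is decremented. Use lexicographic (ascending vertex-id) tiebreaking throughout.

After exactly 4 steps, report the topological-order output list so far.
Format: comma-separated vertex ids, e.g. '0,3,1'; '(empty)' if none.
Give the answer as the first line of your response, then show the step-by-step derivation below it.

0,4,5,1

step 1: output 0; order=[0]; indeg=(0,1,2,3,0,0,0)
step 2: output 4; order=[0,4]; indeg=(0,1,2,3,0,0,0)
step 3: output 5; order=[0,4,5]; indeg=(0,0,1,2,0,0,0)
step 4: output 1; order=[0,4,5,1]; indeg=(0,0,1,1,0,0,0)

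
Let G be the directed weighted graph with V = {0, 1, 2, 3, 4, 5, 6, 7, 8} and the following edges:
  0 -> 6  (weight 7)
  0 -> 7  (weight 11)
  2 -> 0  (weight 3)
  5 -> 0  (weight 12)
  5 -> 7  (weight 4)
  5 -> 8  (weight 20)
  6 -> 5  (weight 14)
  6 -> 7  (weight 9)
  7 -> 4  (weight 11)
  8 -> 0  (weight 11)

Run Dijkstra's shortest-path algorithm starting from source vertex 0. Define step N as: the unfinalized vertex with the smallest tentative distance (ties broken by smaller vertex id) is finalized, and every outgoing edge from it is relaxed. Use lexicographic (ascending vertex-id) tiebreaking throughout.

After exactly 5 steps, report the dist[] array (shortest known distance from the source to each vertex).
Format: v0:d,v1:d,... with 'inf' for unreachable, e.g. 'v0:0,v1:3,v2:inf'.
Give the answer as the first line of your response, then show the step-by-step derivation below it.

v0:0,v1:inf,v2:inf,v3:inf,v4:22,v5:21,v6:7,v7:11,v8:41

step 1: dist = v0:0,v1:inf,v2:inf,v3:inf,v4:inf,v5:inf,v6:7,v7:11,v8:inf
step 2: dist = v0:0,v1:inf,v2:inf,v3:inf,v4:inf,v5:21,v6:7,v7:11,v8:inf
step 3: dist = v0:0,v1:inf,v2:inf,v3:inf,v4:22,v5:21,v6:7,v7:11,v8:inf
step 4: dist = v0:0,v1:inf,v2:inf,v3:inf,v4:22,v5:21,v6:7,v7:11,v8:41
step 5: dist = v0:0,v1:inf,v2:inf,v3:inf,v4:22,v5:21,v6:7,v7:11,v8:41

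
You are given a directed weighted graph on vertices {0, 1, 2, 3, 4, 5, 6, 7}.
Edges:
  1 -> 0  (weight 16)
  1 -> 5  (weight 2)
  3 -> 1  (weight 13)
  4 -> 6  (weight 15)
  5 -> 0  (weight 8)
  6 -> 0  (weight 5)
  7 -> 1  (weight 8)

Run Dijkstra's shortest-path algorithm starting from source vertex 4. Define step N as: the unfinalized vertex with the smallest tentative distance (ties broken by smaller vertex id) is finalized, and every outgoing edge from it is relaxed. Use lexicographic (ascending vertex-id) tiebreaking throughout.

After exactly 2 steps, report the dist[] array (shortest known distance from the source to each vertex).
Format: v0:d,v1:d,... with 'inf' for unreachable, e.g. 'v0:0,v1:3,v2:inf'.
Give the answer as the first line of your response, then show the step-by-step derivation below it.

v0:20,v1:inf,v2:inf,v3:inf,v4:0,v5:inf,v6:15,v7:inf

step 1: dist = v0:inf,v1:inf,v2:inf,v3:inf,v4:0,v5:inf,v6:15,v7:inf
step 2: dist = v0:20,v1:inf,v2:inf,v3:inf,v4:0,v5:inf,v6:15,v7:inf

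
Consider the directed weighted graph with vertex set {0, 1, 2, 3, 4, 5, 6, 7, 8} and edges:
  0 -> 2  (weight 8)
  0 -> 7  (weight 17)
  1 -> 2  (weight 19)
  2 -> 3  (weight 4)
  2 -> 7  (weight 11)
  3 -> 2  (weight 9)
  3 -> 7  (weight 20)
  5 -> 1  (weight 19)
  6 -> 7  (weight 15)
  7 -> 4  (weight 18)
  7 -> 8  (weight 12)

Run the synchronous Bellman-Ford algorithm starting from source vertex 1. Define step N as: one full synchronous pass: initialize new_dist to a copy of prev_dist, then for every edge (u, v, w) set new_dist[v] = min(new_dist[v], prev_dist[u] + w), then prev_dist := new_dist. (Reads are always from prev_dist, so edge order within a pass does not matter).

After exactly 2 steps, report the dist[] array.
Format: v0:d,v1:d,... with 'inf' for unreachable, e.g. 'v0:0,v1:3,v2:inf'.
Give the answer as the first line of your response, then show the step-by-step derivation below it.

v0:inf,v1:0,v2:19,v3:23,v4:inf,v5:inf,v6:inf,v7:30,v8:inf

step 1: dist = v0:inf,v1:0,v2:19,v3:inf,v4:inf,v5:inf,v6:inf,v7:inf,v8:inf
step 2: dist = v0:inf,v1:0,v2:19,v3:23,v4:inf,v5:inf,v6:inf,v7:30,v8:inf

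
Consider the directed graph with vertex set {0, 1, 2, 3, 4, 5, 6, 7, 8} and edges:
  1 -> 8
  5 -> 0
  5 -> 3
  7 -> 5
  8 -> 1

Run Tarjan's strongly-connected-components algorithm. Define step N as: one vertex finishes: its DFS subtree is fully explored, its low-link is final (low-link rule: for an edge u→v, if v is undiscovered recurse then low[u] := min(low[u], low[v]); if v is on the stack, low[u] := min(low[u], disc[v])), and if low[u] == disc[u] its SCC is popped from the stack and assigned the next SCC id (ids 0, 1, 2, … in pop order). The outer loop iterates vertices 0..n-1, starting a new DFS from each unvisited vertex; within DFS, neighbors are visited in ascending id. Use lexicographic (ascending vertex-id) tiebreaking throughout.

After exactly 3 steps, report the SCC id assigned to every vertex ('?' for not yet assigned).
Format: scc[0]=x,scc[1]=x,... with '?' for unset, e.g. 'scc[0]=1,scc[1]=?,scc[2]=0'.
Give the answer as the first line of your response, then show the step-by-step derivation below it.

scc[0]=0,scc[1]=1,scc[2]=?,scc[3]=?,scc[4]=?,scc[5]=?,scc[6]=?,scc[7]=?,scc[8]=1

step 1: low=(low[0]=0,low[1]=?,low[2]=?,low[3]=?,low[4]=?,low[5]=?,low[6]=?,low[7]=?,low[8]=?); scc=(scc[0]=0,scc[1]=?,scc[2]=?,scc[3]=?,scc[4]=?,scc[5]=?,scc[6]=?,scc[7]=?,scc[8]=?)
step 2: low=(low[0]=0,low[1]=1,low[2]=?,low[3]=?,low[4]=?,low[5]=?,low[6]=?,low[7]=?,low[8]=1); scc=(scc[0]=0,scc[1]=?,scc[2]=?,scc[3]=?,scc[4]=?,scc[5]=?,scc[6]=?,scc[7]=?,scc[8]=?)
step 3: low=(low[0]=0,low[1]=1,low[2]=?,low[3]=?,low[4]=?,low[5]=?,low[6]=?,low[7]=?,low[8]=1); scc=(scc[0]=0,scc[1]=1,scc[2]=?,scc[3]=?,scc[4]=?,scc[5]=?,scc[6]=?,scc[7]=?,scc[8]=1)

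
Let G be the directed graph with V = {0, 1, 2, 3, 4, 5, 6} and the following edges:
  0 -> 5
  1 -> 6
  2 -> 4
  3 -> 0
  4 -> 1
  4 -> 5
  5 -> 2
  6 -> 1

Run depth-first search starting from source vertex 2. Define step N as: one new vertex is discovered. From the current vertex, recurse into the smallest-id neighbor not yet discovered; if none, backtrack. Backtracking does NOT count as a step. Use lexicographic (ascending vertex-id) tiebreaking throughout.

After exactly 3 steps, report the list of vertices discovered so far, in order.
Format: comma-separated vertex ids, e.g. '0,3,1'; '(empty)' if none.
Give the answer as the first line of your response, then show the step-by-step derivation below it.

2,4,1

step 1: discover 2; path=2; order=2
step 2: discover 4; path=2>4; order=2,4
step 3: discover 1; path=2>4>1; order=2,4,1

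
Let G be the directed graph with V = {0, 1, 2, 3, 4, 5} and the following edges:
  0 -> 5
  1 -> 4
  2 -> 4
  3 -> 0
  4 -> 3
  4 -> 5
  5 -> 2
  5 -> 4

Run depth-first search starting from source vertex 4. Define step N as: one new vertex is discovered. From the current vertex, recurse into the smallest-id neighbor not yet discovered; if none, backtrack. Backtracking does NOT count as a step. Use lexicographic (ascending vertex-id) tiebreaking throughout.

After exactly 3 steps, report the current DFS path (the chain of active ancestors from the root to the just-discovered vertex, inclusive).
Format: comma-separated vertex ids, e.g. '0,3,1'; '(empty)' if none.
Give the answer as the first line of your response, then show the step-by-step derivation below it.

4,3,0

step 1: discover 4; path=4; order=4
step 2: discover 3; path=4>3; order=4,3
step 3: discover 0; path=4>3>0; order=4,3,0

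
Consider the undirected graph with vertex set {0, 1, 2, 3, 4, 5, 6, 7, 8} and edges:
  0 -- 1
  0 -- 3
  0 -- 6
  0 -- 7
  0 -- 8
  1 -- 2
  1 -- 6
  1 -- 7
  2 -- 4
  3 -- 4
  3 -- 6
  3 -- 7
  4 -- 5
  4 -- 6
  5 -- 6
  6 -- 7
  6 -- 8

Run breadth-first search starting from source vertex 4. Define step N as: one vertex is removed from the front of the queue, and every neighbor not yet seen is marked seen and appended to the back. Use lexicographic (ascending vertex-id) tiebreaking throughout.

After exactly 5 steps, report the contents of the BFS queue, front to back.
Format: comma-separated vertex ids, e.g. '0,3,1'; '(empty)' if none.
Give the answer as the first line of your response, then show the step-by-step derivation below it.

1,0,7,8

step 1: dequeue 4; queue=[2,3,5,6]; order=4
step 2: dequeue 2; queue=[3,5,6,1]; order=4,2
step 3: dequeue 3; queue=[5,6,1,0,7]; order=4,2,3
step 4: dequeue 5; queue=[6,1,0,7]; order=4,2,3,5
step 5: dequeue 6; queue=[1,0,7,8]; order=4,2,3,5,6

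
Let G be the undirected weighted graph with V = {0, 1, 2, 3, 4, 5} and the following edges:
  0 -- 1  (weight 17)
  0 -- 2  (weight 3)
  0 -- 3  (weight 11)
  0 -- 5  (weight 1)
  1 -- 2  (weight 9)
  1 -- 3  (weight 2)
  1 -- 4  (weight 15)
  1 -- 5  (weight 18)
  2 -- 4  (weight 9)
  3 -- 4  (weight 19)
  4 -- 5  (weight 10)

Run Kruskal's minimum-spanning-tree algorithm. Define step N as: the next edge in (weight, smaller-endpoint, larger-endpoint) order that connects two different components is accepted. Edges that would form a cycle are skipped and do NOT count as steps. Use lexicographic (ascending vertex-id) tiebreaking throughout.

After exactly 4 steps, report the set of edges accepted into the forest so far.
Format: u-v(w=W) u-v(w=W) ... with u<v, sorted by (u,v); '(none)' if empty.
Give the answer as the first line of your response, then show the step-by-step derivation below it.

0-2(w=3) 0-5(w=1) 1-2(w=9) 1-3(w=2)

step 1: add edge 0-5 (w=1); MST = {0-5(w=1)}
step 2: add edge 1-3 (w=2); MST = {0-5(w=1) 1-3(w=2)}
step 3: add edge 0-2 (w=3); MST = {0-2(w=3) 0-5(w=1) 1-3(w=2)}
step 4: add edge 1-2 (w=9); MST = {0-2(w=3) 0-5(w=1) 1-2(w=9) 1-3(w=2)}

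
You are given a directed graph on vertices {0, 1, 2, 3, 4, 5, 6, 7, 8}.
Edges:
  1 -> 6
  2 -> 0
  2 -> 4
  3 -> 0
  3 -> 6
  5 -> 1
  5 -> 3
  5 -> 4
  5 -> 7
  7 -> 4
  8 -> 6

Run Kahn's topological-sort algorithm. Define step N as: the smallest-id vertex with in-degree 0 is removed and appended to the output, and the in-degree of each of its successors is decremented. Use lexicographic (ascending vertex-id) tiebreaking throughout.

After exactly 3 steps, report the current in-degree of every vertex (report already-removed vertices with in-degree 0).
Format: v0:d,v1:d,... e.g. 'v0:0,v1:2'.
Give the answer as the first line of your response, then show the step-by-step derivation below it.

v0:1,v1:0,v2:0,v3:0,v4:1,v5:0,v6:2,v7:0,v8:0

step 1: output 2; order=[2]; indeg=(1,1,0,1,2,0,3,1,0)
step 2: output 5; order=[2,5]; indeg=(1,0,0,0,1,0,3,0,0)
step 3: output 1; order=[2,5,1]; indeg=(1,0,0,0,1,0,2,0,0)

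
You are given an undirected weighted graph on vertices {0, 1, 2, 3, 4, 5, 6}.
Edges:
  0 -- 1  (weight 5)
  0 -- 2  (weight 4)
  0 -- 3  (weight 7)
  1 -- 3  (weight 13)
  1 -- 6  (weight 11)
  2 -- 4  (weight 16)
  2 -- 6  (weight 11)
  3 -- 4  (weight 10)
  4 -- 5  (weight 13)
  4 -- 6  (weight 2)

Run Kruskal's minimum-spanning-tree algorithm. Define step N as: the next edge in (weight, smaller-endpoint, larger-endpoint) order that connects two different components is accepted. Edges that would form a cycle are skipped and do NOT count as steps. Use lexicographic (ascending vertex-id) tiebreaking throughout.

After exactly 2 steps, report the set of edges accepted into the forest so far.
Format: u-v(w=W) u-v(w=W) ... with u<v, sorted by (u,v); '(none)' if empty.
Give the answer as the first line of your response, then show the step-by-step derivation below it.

0-2(w=4) 4-6(w=2)

step 1: add edge 4-6 (w=2); MST = {4-6(w=2)}
step 2: add edge 0-2 (w=4); MST = {0-2(w=4) 4-6(w=2)}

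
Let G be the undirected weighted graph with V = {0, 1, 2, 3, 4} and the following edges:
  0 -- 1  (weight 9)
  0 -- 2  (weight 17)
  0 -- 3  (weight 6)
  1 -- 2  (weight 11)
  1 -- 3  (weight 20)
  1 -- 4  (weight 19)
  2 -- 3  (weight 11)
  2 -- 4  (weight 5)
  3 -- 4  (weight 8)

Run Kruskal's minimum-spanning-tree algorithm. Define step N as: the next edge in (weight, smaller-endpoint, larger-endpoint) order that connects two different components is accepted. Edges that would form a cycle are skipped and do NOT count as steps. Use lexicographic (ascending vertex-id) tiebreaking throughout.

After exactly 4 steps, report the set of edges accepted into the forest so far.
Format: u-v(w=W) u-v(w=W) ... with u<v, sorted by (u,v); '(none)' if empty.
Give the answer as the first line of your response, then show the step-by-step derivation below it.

0-1(w=9) 0-3(w=6) 2-4(w=5) 3-4(w=8)

step 1: add edge 2-4 (w=5); MST = {2-4(w=5)}
step 2: add edge 0-3 (w=6); MST = {0-3(w=6) 2-4(w=5)}
step 3: add edge 3-4 (w=8); MST = {0-3(w=6) 2-4(w=5) 3-4(w=8)}
step 4: add edge 0-1 (w=9); MST = {0-1(w=9) 0-3(w=6) 2-4(w=5) 3-4(w=8)}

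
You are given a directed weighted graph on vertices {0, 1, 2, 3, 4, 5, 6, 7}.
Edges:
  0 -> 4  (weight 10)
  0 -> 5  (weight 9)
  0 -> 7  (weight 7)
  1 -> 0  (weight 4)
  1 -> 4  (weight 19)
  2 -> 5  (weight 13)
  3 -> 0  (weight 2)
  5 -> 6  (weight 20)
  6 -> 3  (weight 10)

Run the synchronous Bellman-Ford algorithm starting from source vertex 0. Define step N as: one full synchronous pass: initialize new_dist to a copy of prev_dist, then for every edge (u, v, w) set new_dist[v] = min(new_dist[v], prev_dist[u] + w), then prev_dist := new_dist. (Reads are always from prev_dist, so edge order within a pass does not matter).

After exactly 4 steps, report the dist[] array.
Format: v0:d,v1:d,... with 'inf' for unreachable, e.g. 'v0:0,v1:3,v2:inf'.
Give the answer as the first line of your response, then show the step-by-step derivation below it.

v0:0,v1:inf,v2:inf,v3:39,v4:10,v5:9,v6:29,v7:7

step 1: dist = v0:0,v1:inf,v2:inf,v3:inf,v4:10,v5:9,v6:inf,v7:7
step 2: dist = v0:0,v1:inf,v2:inf,v3:inf,v4:10,v5:9,v6:29,v7:7
step 3: dist = v0:0,v1:inf,v2:inf,v3:39,v4:10,v5:9,v6:29,v7:7
step 4: dist = v0:0,v1:inf,v2:inf,v3:39,v4:10,v5:9,v6:29,v7:7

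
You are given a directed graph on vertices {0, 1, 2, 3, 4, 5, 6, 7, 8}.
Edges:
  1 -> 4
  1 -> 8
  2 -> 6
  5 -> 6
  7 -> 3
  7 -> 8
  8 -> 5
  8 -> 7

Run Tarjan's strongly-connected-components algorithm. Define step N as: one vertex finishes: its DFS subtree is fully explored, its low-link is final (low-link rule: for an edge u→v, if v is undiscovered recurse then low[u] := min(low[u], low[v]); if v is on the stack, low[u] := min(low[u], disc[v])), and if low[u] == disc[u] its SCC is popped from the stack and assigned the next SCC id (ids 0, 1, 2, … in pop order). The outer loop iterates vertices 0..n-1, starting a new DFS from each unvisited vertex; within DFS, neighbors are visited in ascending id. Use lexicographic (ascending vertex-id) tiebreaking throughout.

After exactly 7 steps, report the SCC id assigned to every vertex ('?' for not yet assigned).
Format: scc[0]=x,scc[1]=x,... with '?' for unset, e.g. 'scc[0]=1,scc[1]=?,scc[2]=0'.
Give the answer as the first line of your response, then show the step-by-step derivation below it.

scc[0]=0,scc[1]=?,scc[2]=?,scc[3]=4,scc[4]=1,scc[5]=3,scc[6]=2,scc[7]=5,scc[8]=5

step 1: low=(low[0]=0,low[1]=?,low[2]=?,low[3]=?,low[4]=?,low[5]=?,low[6]=?,low[7]=?,low[8]=?); scc=(scc[0]=0,scc[1]=?,scc[2]=?,scc[3]=?,scc[4]=?,scc[5]=?,scc[6]=?,scc[7]=?,scc[8]=?)
step 2: low=(low[0]=0,low[1]=1,low[2]=?,low[3]=?,low[4]=2,low[5]=?,low[6]=?,low[7]=?,low[8]=?); scc=(scc[0]=0,scc[1]=?,scc[2]=?,scc[3]=?,scc[4]=1,scc[5]=?,scc[6]=?,scc[7]=?,scc[8]=?)
step 3: low=(low[0]=0,low[1]=1,low[2]=?,low[3]=?,low[4]=2,low[5]=4,low[6]=5,low[7]=?,low[8]=3); scc=(scc[0]=0,scc[1]=?,scc[2]=?,scc[3]=?,scc[4]=1,scc[5]=?,scc[6]=2,scc[7]=?,scc[8]=?)
step 4: low=(low[0]=0,low[1]=1,low[2]=?,low[3]=?,low[4]=2,low[5]=4,low[6]=5,low[7]=?,low[8]=3); scc=(scc[0]=0,scc[1]=?,scc[2]=?,scc[3]=?,scc[4]=1,scc[5]=3,scc[6]=2,scc[7]=?,scc[8]=?)
step 5: low=(low[0]=0,low[1]=1,low[2]=?,low[3]=7,low[4]=2,low[5]=4,low[6]=5,low[7]=6,low[8]=3); scc=(scc[0]=0,scc[1]=?,scc[2]=?,scc[3]=4,scc[4]=1,scc[5]=3,scc[6]=2,scc[7]=?,scc[8]=?)
step 6: low=(low[0]=0,low[1]=1,low[2]=?,low[3]=7,low[4]=2,low[5]=4,low[6]=5,low[7]=3,low[8]=3); scc=(scc[0]=0,scc[1]=?,scc[2]=?,scc[3]=4,scc[4]=1,scc[5]=3,scc[6]=2,scc[7]=?,scc[8]=?)
step 7: low=(low[0]=0,low[1]=1,low[2]=?,low[3]=7,low[4]=2,low[5]=4,low[6]=5,low[7]=3,low[8]=3); scc=(scc[0]=0,scc[1]=?,scc[2]=?,scc[3]=4,scc[4]=1,scc[5]=3,scc[6]=2,scc[7]=5,scc[8]=5)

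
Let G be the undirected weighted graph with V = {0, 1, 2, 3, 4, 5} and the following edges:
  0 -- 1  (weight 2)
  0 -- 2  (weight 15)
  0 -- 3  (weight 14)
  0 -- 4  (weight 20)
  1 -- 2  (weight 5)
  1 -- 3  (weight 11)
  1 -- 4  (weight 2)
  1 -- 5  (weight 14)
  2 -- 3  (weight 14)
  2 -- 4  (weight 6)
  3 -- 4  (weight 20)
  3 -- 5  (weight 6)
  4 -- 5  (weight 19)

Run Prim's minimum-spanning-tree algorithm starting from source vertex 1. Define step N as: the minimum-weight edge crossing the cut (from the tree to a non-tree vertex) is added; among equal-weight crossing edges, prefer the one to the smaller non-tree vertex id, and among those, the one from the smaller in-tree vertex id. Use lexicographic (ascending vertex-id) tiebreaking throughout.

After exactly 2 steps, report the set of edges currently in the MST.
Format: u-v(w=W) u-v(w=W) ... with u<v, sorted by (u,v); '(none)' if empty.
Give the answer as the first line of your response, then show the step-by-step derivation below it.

0-1(w=2) 1-4(w=2)

step 1: add edge 0-1 (w=2); MST = {0-1(w=2)}
step 2: add edge 1-4 (w=2); MST = {0-1(w=2) 1-4(w=2)}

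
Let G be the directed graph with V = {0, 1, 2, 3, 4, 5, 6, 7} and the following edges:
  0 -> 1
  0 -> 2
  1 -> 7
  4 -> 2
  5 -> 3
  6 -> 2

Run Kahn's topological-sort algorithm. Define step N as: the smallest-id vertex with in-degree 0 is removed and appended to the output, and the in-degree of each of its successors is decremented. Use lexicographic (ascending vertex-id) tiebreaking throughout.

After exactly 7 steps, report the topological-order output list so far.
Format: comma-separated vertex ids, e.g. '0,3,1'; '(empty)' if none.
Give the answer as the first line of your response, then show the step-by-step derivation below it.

0,1,4,5,3,6,2

step 1: output 0; order=[0]; indeg=(0,0,2,1,0,0,0,1)
step 2: output 1; order=[0,1]; indeg=(0,0,2,1,0,0,0,0)
step 3: output 4; order=[0,1,4]; indeg=(0,0,1,1,0,0,0,0)
step 4: output 5; order=[0,1,4,5]; indeg=(0,0,1,0,0,0,0,0)
step 5: output 3; order=[0,1,4,5,3]; indeg=(0,0,1,0,0,0,0,0)
step 6: output 6; order=[0,1,4,5,3,6]; indeg=(0,0,0,0,0,0,0,0)
step 7: output 2; order=[0,1,4,5,3,6,2]; indeg=(0,0,0,0,0,0,0,0)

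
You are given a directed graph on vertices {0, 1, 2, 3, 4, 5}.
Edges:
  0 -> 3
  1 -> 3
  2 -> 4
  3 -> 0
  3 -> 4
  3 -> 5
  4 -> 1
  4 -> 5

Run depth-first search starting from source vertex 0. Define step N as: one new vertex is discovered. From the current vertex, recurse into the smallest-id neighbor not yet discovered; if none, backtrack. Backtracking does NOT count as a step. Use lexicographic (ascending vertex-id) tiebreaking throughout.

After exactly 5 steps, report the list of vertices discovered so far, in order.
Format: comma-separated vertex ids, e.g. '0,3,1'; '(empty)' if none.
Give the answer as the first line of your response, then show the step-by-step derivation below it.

0,3,4,1,5

step 1: discover 0; path=0; order=0
step 2: discover 3; path=0>3; order=0,3
step 3: discover 4; path=0>3>4; order=0,3,4
step 4: discover 1; path=0>3>4>1; order=0,3,4,1
step 5: discover 5; path=0>3>4>5; order=0,3,4,1,5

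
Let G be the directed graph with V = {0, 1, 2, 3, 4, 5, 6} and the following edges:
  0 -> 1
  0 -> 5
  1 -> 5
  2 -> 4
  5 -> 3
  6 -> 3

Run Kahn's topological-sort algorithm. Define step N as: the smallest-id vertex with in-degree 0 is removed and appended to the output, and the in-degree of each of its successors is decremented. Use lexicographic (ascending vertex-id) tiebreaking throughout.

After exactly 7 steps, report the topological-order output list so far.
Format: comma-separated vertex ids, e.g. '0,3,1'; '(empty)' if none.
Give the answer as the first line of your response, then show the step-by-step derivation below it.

0,1,2,4,5,6,3

step 1: output 0; order=[0]; indeg=(0,0,0,2,1,1,0)
step 2: output 1; order=[0,1]; indeg=(0,0,0,2,1,0,0)
step 3: output 2; order=[0,1,2]; indeg=(0,0,0,2,0,0,0)
step 4: output 4; order=[0,1,2,4]; indeg=(0,0,0,2,0,0,0)
step 5: output 5; order=[0,1,2,4,5]; indeg=(0,0,0,1,0,0,0)
step 6: output 6; order=[0,1,2,4,5,6]; indeg=(0,0,0,0,0,0,0)
step 7: output 3; order=[0,1,2,4,5,6,3]; indeg=(0,0,0,0,0,0,0)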